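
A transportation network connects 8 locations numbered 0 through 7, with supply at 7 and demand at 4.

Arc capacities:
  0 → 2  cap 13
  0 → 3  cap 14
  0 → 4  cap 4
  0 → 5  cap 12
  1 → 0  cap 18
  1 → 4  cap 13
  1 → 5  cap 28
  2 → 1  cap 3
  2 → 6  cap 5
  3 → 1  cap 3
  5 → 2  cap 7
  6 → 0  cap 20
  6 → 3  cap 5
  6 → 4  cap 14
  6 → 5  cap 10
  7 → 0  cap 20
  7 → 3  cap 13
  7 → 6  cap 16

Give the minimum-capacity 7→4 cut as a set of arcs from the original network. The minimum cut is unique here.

augment #1: 7→0→4 push 4
augment #2: 7→6→4 push 14
augment #3: 7→3→1→4 push 3
augment #4: 7→0→2→1→4 push 3
max flow = 24; residual-reachable set from 7 gives S-side
cut edges (S→T): {(0,4), (2,1), (3,1), (6,4)} total cap 24

Min-cut arcs: {(0,4), (2,1), (3,1), (6,4)} (total capacity 24)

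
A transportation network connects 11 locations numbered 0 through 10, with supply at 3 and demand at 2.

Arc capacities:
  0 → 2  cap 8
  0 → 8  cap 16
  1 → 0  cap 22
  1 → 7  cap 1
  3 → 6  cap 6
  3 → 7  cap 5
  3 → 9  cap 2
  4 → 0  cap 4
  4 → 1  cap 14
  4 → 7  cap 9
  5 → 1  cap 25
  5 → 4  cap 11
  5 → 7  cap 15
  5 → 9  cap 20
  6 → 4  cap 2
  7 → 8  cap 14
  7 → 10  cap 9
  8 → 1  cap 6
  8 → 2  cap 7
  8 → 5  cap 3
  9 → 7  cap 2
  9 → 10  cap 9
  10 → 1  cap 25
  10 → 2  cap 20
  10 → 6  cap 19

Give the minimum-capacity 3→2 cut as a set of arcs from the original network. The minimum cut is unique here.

augment #1: 3→7→8→2 push 5
augment #2: 3→9→10→2 push 2
augment #3: 3→6→4→0→2 push 2
max flow = 9; residual-reachable set from 3 gives S-side
cut edges (S→T): {(3,7), (3,9), (6,4)} total cap 9

Min-cut arcs: {(3,7), (3,9), (6,4)} (total capacity 9)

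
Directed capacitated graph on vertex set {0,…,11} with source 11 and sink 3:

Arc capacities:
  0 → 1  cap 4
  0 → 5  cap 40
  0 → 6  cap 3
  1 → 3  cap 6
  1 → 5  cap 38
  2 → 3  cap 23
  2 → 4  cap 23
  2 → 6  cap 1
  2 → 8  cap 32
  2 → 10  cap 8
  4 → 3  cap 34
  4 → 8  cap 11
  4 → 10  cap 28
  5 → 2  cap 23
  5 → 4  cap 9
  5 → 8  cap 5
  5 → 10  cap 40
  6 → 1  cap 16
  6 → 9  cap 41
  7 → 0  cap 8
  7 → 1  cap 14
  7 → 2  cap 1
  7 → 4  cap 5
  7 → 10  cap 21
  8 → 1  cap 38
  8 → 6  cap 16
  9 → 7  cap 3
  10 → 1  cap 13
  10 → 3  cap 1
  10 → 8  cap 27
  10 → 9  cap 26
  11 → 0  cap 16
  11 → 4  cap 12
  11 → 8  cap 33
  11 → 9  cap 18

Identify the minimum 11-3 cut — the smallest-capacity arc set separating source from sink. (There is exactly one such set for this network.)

augment #1: 11→4→3 push 12
augment #2: 11→0→1→3 push 4
augment #3: 11→8→1→3 push 2
augment #4: 11→0→5→2→3 push 12
augment #5: 11→9→7→2→3 push 1
augment #6: 11→9→7→4→3 push 2
augment #7: 11→8→1→5→2→3 push 10
augment #8: 11→8→1→5→4→3 push 9
augment #9: 11→8→1→5→10→3 push 1
augment #10: 11→8→1→5→2→4→3 push 1
max flow = 54; residual-reachable set from 11 gives S-side
cut edges (S→T): {(1,3), (5,2), (5,4), (9,7), (10,3), (11,4)} total cap 54

Min-cut arcs: {(1,3), (5,2), (5,4), (9,7), (10,3), (11,4)} (total capacity 54)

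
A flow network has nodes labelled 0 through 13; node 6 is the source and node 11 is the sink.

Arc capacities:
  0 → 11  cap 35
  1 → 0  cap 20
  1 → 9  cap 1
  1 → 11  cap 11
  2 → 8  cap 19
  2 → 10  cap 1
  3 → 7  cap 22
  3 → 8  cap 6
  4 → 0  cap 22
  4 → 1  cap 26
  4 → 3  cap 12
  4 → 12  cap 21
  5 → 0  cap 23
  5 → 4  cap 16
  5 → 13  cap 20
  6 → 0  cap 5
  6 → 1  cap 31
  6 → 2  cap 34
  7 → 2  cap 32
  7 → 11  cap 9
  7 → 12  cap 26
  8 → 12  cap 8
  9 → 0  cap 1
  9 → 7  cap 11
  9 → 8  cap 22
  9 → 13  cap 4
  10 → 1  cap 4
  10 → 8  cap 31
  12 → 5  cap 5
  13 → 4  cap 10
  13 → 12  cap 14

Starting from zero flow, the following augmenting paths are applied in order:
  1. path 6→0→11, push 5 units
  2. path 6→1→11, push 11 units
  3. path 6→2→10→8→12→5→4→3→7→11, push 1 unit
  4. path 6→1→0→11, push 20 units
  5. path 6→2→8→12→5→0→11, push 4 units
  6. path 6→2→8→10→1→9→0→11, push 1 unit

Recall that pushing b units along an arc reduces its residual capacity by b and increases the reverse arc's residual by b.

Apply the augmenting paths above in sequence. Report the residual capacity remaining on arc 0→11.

Residual capacity of (0,11): 5

after path 1 (6→0→11, push 5): res(0,11)=30
after path 2 (6→1→11, push 11): res(0,11)=30
after path 3 (6→2→10→8→12→5→4→3→7→11, push 1): res(0,11)=30
after path 4 (6→1→0→11, push 20): res(0,11)=10
after path 5 (6→2→8→12→5→0→11, push 4): res(0,11)=6
after path 6 (6→2→8→10→1→9→0→11, push 1): res(0,11)=5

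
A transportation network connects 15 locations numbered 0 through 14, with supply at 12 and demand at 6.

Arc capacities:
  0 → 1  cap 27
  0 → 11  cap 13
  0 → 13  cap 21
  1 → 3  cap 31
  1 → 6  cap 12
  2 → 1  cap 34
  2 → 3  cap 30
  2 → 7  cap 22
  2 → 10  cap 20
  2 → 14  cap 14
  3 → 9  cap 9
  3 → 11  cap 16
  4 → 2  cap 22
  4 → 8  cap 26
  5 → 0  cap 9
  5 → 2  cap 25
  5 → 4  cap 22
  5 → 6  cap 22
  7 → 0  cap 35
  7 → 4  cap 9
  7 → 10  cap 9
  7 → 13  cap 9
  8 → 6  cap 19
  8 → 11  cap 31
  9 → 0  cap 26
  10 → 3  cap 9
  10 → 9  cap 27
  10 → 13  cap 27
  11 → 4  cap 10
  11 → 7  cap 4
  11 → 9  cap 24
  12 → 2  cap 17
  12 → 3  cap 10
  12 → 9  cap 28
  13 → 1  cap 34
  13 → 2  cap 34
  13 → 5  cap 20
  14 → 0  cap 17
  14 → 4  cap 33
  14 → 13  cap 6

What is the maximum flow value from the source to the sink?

Maximum flow value: 51

augment #1: 12→2→1→6 bottleneck 12, total now 12
augment #2: 12→2→7→4→8→6 bottleneck 5, total now 17
augment #3: 12→3→11→4→8→6 bottleneck 10, total now 27
augment #4: 12→9→0→13→5→6 bottleneck 20, total now 47
augment #5: 12→9→0→11→7→4→8→6 bottleneck 4, total now 51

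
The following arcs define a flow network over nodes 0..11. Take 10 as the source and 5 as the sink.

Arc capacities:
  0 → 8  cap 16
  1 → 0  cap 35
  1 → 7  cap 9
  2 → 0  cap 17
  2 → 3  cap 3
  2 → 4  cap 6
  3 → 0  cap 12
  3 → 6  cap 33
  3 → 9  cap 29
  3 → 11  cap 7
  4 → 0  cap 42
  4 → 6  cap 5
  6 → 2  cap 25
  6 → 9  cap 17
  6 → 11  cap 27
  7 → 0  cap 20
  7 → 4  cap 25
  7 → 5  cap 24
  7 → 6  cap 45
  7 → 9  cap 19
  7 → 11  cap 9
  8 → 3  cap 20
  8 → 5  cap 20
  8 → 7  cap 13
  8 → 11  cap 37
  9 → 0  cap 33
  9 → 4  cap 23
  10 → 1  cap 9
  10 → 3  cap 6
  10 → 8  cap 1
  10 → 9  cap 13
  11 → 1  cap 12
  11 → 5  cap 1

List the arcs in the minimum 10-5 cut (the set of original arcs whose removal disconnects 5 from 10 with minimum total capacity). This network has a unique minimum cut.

augment #1: 10→8→5 push 1
augment #2: 10→1→7→5 push 9
augment #3: 10→3→11→5 push 1
augment #4: 10→3→0→8→5 push 5
augment #5: 10→9→0→8→5 push 11
max flow = 27; residual-reachable set from 10 gives S-side
cut edges (S→T): {(0,8), (1,7), (10,8), (11,5)} total cap 27

Min-cut arcs: {(0,8), (1,7), (10,8), (11,5)} (total capacity 27)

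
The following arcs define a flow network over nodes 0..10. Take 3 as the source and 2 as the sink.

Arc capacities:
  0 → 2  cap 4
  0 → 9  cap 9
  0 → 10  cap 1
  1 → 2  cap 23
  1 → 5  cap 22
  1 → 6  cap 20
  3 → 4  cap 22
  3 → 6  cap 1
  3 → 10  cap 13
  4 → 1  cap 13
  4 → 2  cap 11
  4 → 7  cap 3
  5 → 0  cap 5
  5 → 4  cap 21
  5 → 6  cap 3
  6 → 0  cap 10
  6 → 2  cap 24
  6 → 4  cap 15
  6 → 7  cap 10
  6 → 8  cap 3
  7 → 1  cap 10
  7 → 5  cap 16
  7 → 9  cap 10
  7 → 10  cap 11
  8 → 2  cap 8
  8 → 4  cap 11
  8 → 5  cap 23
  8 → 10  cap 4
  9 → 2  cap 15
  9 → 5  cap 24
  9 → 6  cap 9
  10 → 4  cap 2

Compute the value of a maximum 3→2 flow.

Maximum flow value: 25

augment #1: 3→4→2 bottleneck 11, total now 11
augment #2: 3→6→2 bottleneck 1, total now 12
augment #3: 3→4→1→2 bottleneck 11, total now 23
augment #4: 3→10→4→1→2 bottleneck 2, total now 25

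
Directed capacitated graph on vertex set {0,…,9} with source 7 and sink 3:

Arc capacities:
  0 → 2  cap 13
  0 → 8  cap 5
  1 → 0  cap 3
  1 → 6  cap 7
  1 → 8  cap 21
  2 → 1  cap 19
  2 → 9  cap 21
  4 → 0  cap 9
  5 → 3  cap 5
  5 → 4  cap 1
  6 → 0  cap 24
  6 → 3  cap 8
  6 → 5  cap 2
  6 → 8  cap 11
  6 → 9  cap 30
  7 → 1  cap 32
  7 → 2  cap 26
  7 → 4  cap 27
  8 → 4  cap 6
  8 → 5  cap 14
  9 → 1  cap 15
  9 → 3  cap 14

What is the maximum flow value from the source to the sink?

augment #1: 7→1→6→3 bottleneck 7, total now 7
augment #2: 7→2→9→3 bottleneck 14, total now 21
augment #3: 7→1→8→5→3 bottleneck 5, total now 26

Maximum flow value: 26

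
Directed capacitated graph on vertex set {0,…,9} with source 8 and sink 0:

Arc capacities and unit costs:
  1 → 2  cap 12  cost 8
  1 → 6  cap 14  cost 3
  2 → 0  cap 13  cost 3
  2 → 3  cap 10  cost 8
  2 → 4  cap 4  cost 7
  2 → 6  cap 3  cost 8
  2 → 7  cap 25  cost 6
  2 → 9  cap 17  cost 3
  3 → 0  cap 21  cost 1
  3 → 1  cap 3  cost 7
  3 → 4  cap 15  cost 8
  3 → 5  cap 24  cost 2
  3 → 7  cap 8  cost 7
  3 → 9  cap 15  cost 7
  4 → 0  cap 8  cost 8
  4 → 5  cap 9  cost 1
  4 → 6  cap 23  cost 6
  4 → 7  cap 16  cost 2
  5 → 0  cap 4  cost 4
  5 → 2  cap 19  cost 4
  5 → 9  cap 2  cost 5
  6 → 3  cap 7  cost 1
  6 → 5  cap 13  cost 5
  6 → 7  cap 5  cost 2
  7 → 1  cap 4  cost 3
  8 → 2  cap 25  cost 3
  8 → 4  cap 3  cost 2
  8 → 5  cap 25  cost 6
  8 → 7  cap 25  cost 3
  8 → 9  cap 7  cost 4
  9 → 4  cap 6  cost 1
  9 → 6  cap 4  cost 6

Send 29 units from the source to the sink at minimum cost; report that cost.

Minimum cost for 29 units: 249

shortest-cost path #1: 8→2→0 push 13 @ unit cost 6 (adds 78)
shortest-cost path #2: 8→4→5→0 push 3 @ unit cost 7 (adds 21)
shortest-cost path #3: 8→5→0 push 1 @ unit cost 10 (adds 10)
shortest-cost path #4: 8→7→1→6→3→0 push 4 @ unit cost 11 (adds 44)
shortest-cost path #5: 8→2→3→0 push 8 @ unit cost 12 (adds 96)
total cost = 249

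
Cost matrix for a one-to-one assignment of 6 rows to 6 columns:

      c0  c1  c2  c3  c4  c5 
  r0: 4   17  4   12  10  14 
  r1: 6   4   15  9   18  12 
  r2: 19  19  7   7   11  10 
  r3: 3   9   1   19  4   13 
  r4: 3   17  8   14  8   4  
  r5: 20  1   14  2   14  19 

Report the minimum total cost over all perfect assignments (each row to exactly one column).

Minimum assignment cost: 25

optimal assignment: row0→col0 (cost 4), row1→col1 (cost 4), row2→col2 (cost 7), row3→col4 (cost 4), row4→col5 (cost 4), row5→col3 (cost 2)
total = 4 + 4 + 7 + 4 + 4 + 2 = 25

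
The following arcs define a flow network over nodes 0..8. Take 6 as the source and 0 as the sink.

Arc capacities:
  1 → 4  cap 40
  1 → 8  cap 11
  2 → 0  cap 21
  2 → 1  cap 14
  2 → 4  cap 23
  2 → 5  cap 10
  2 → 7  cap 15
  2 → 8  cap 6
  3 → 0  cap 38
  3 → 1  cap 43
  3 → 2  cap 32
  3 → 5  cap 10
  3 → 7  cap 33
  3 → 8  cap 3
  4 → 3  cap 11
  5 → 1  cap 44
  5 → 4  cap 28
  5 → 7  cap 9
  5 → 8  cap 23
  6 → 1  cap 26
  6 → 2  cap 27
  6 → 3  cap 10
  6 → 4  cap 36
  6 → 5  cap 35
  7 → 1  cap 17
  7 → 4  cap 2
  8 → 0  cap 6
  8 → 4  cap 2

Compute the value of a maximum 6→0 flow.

augment #1: 6→2→0 bottleneck 21, total now 21
augment #2: 6→3→0 bottleneck 10, total now 31
augment #3: 6→1→8→0 bottleneck 6, total now 37
augment #4: 6→4→3→0 bottleneck 11, total now 48

Maximum flow value: 48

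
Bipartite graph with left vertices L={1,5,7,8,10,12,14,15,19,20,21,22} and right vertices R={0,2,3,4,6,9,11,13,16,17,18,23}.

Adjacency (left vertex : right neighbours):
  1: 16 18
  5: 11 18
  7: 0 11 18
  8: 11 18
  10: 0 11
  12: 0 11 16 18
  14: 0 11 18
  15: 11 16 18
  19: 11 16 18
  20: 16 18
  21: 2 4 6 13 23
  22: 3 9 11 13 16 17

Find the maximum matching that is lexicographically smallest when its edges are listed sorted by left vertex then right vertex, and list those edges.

Lex-smallest maximum matching: {(1,16), (5,11), (7,0), (8,18), (21,2), (22,3)}

|M| = 6 (so the lex-smallest maximum matching has 6 edges)
process left vertices in ascending order; for each, take the smallest-labelled available neighbour that still permits 6 edges overall, or leave it unmatched if none does
lex-smallest matching: {1-16, 5-11, 7-0, 8-18, 21-2, 22-3}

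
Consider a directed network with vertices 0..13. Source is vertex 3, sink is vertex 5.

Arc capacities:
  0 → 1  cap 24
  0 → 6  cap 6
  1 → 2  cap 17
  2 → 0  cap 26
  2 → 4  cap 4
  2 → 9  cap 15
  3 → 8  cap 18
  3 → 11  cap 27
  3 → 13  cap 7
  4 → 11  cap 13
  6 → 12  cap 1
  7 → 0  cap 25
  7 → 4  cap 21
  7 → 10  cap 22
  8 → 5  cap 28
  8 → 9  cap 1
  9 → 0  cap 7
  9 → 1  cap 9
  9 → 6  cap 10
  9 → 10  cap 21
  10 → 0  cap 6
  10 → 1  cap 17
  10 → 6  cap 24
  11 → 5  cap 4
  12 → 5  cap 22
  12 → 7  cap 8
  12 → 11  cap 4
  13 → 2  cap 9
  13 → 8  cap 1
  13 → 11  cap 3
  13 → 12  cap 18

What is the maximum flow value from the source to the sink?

augment #1: 3→8→5 bottleneck 18, total now 18
augment #2: 3→11→5 bottleneck 4, total now 22
augment #3: 3→13→8→5 bottleneck 1, total now 23
augment #4: 3→13→12→5 bottleneck 6, total now 29

Maximum flow value: 29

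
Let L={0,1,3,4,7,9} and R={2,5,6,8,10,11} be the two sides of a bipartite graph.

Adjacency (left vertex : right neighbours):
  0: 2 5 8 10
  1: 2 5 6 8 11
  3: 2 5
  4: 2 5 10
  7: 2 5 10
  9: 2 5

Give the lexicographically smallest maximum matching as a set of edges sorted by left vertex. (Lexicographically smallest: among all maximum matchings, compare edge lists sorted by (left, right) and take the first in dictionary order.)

|M| = 5 (so the lex-smallest maximum matching has 5 edges)
process left vertices in ascending order; for each, take the smallest-labelled available neighbour that still permits 5 edges overall, or leave it unmatched if none does
lex-smallest matching: {0-8, 1-6, 3-2, 4-5, 7-10}

Lex-smallest maximum matching: {(0,8), (1,6), (3,2), (4,5), (7,10)}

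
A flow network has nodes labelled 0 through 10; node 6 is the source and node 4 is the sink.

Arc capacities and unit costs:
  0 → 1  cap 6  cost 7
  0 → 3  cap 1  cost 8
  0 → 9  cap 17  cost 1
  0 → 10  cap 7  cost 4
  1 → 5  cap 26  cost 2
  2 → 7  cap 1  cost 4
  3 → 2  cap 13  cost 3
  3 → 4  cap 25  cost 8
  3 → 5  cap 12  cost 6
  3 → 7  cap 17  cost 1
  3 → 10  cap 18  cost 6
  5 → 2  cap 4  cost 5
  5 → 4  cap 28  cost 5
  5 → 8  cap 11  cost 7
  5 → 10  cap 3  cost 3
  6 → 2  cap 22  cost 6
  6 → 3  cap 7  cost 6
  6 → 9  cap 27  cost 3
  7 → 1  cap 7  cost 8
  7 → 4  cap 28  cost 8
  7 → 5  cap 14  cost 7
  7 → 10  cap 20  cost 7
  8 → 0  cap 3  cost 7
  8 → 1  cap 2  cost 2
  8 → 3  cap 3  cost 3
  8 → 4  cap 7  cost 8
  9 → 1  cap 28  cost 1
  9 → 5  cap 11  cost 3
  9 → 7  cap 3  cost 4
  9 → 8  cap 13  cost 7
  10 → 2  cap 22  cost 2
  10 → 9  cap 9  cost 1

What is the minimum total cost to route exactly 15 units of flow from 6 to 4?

Minimum cost for 15 units: 165

shortest-cost path #1: 6→9→5→4 push 11 @ unit cost 11 (adds 121)
shortest-cost path #2: 6→9→1→5→4 push 4 @ unit cost 11 (adds 44)
total cost = 165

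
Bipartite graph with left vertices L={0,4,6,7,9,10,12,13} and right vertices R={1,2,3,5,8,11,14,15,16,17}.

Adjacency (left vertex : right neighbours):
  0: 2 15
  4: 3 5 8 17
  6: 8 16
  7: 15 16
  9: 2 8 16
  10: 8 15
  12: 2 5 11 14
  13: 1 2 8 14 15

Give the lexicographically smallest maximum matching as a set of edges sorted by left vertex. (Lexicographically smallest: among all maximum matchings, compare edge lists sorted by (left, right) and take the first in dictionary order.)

Lex-smallest maximum matching: {(0,2), (4,3), (6,8), (7,15), (9,16), (12,5), (13,1)}

|M| = 7 (so the lex-smallest maximum matching has 7 edges)
process left vertices in ascending order; for each, take the smallest-labelled available neighbour that still permits 7 edges overall, or leave it unmatched if none does
lex-smallest matching: {0-2, 4-3, 6-8, 7-15, 9-16, 12-5, 13-1}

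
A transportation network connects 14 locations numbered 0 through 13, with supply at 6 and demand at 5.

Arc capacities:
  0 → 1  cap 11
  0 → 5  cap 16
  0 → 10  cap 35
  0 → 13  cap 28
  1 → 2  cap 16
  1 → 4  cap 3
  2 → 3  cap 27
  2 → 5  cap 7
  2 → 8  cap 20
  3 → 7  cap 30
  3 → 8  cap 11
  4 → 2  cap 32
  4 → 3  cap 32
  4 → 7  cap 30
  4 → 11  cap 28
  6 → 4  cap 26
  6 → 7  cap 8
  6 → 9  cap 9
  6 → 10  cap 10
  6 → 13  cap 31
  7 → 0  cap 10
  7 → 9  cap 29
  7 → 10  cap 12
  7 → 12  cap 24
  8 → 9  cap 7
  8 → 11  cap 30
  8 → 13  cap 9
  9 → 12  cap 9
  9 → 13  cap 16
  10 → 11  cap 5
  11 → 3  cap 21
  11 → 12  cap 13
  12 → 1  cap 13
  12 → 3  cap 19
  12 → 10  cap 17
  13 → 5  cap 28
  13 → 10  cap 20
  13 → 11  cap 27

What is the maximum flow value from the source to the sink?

augment #1: 6→13→5 bottleneck 28, total now 28
augment #2: 6→4→2→5 bottleneck 7, total now 35
augment #3: 6→7→0→5 bottleneck 8, total now 43
augment #4: 6→4→7→0→5 bottleneck 2, total now 45

Maximum flow value: 45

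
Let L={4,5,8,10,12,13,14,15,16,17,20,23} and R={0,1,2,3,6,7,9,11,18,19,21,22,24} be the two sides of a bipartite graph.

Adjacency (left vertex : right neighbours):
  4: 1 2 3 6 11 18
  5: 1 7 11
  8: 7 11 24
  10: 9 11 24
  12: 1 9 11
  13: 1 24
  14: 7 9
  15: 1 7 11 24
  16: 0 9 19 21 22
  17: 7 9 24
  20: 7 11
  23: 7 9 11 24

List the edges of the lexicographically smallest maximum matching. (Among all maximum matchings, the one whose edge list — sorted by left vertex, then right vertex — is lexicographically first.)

Lex-smallest maximum matching: {(4,2), (5,1), (8,7), (10,9), (12,11), (13,24), (16,0)}

|M| = 7 (so the lex-smallest maximum matching has 7 edges)
process left vertices in ascending order; for each, take the smallest-labelled available neighbour that still permits 7 edges overall, or leave it unmatched if none does
lex-smallest matching: {4-2, 5-1, 8-7, 10-9, 12-11, 13-24, 16-0}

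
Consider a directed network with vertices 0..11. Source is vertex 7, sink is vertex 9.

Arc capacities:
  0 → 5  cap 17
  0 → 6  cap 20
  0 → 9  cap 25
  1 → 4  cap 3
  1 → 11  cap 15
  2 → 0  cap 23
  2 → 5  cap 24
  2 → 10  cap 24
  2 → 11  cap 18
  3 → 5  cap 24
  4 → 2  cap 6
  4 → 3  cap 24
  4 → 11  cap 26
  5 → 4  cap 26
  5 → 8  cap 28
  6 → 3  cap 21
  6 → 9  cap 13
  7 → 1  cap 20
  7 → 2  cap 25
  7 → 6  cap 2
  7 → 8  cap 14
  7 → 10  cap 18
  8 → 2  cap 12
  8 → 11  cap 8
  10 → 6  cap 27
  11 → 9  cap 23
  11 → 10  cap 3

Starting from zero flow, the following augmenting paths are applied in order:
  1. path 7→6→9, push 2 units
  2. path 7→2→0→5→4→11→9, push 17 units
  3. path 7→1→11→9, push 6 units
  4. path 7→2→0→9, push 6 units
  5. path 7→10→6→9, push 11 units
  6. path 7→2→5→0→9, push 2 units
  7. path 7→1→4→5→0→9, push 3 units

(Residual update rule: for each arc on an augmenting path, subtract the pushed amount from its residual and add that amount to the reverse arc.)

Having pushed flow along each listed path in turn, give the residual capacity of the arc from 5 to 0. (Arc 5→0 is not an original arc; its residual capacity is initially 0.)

after path 1 (7→6→9, push 2): res(5,0)=0
after path 2 (7→2→0→5→4→11→9, push 17): res(5,0)=17
after path 3 (7→1→11→9, push 6): res(5,0)=17
after path 4 (7→2→0→9, push 6): res(5,0)=17
after path 5 (7→10→6→9, push 11): res(5,0)=17
after path 6 (7→2→5→0→9, push 2): res(5,0)=15
after path 7 (7→1→4→5→0→9, push 3): res(5,0)=12

Residual capacity of (5,0): 12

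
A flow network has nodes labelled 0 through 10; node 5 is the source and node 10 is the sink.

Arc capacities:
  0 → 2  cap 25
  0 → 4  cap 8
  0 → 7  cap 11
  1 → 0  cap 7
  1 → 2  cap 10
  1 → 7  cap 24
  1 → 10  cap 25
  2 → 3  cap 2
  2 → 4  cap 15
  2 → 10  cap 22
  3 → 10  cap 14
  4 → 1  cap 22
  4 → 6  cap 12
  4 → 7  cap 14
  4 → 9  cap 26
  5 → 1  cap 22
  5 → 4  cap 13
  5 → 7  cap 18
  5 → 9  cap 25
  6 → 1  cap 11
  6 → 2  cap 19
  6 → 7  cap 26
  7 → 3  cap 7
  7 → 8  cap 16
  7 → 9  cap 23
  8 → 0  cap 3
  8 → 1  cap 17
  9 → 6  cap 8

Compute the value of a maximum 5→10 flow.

augment #1: 5→1→10 bottleneck 22, total now 22
augment #2: 5→4→1→10 bottleneck 3, total now 25
augment #3: 5→7→3→10 bottleneck 7, total now 32
augment #4: 5→4→1→2→10 bottleneck 10, total now 42
augment #5: 5→9→6→2→10 bottleneck 8, total now 50
augment #6: 5→7→8→0→2→10 bottleneck 3, total now 53
augment #7: 5→7→8→1→0→2→10 bottleneck 1, total now 54
augment #8: 5→7→8→1→0→2→3→10 bottleneck 2, total now 56

Maximum flow value: 56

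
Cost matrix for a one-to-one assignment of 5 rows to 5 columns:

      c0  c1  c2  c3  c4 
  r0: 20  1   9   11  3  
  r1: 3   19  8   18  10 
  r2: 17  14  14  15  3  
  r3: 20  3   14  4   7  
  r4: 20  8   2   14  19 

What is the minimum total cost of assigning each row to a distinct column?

optimal assignment: row0→col1 (cost 1), row1→col0 (cost 3), row2→col4 (cost 3), row3→col3 (cost 4), row4→col2 (cost 2)
total = 1 + 3 + 3 + 4 + 2 = 13

Minimum assignment cost: 13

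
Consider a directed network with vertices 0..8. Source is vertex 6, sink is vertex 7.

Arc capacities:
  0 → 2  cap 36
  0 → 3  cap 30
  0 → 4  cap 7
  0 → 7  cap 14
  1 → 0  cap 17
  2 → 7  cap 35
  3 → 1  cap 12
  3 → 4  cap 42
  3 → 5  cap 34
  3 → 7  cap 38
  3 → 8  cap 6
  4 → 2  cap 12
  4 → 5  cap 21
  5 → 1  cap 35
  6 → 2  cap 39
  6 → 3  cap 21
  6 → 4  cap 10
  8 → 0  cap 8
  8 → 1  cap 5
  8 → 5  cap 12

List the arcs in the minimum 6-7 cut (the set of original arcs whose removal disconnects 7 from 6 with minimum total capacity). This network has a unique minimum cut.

Min-cut arcs: {(2,7), (6,3), (6,4)} (total capacity 66)

augment #1: 6→2→7 push 35
augment #2: 6→3→7 push 21
augment #3: 6→4→5→1→0→7 push 10
max flow = 66; residual-reachable set from 6 gives S-side
cut edges (S→T): {(2,7), (6,3), (6,4)} total cap 66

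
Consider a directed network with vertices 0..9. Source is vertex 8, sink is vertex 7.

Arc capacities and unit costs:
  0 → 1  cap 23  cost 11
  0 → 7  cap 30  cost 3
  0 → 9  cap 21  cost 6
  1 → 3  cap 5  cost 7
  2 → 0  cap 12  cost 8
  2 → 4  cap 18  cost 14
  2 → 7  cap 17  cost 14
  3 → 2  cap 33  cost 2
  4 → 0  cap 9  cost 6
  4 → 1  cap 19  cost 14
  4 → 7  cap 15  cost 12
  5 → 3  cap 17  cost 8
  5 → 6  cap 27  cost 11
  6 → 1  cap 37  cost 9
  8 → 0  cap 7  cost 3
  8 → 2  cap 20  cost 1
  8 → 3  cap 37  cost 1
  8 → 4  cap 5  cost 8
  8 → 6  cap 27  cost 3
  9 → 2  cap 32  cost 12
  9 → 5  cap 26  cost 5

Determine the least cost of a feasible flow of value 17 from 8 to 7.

Minimum cost for 17 units: 162

shortest-cost path #1: 8→0→7 push 7 @ unit cost 6 (adds 42)
shortest-cost path #2: 8→2→0→7 push 10 @ unit cost 12 (adds 120)
total cost = 162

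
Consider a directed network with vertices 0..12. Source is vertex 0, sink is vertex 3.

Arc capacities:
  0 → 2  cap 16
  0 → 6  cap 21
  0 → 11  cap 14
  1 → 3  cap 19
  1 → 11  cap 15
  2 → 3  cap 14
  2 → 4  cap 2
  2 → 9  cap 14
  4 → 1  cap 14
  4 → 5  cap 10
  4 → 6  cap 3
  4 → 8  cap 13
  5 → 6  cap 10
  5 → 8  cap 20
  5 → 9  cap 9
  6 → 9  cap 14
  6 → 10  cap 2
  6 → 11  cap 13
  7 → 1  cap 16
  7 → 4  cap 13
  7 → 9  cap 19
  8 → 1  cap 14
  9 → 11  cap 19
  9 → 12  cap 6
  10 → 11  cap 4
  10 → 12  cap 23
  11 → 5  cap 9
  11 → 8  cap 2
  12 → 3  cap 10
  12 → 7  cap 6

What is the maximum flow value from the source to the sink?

augment #1: 0→2→3 bottleneck 14, total now 14
augment #2: 0→2→4→1→3 bottleneck 2, total now 16
augment #3: 0→6→9→12→3 bottleneck 6, total now 22
augment #4: 0→6→10→12→3 bottleneck 2, total now 24
augment #5: 0→11→8→1→3 bottleneck 2, total now 26
augment #6: 0→11→5→8→1→3 bottleneck 9, total now 35

Maximum flow value: 35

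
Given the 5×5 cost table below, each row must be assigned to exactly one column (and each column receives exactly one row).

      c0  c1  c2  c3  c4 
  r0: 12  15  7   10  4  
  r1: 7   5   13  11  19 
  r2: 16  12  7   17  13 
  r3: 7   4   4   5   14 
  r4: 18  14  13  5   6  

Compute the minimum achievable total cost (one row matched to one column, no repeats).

optimal assignment: row0→col4 (cost 4), row1→col0 (cost 7), row2→col2 (cost 7), row3→col1 (cost 4), row4→col3 (cost 5)
total = 4 + 7 + 7 + 4 + 5 = 27

Minimum assignment cost: 27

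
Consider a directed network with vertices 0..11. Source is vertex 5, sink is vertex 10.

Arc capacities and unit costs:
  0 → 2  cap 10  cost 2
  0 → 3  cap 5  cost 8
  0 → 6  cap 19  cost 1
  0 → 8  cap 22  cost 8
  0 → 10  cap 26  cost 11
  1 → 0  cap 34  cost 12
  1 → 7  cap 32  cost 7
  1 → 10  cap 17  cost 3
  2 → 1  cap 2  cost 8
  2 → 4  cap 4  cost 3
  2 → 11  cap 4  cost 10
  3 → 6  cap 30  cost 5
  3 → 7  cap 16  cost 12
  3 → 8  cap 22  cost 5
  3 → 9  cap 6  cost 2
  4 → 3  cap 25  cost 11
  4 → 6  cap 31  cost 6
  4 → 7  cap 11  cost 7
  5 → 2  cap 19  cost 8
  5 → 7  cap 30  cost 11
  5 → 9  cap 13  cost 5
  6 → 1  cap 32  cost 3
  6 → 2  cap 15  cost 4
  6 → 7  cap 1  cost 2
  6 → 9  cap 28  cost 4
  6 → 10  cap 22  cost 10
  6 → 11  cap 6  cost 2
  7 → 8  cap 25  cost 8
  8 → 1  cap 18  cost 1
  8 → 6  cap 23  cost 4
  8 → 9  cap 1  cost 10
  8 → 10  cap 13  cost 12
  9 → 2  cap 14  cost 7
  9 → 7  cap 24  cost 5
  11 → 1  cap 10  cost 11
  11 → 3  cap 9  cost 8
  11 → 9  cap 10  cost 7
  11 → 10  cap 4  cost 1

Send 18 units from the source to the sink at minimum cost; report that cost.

shortest-cost path #1: 5→2→11→10 push 4 @ unit cost 19 (adds 76)
shortest-cost path #2: 5→2→1→10 push 2 @ unit cost 19 (adds 38)
shortest-cost path #3: 5→9→7→8→1→10 push 12 @ unit cost 22 (adds 264)
total cost = 378

Minimum cost for 18 units: 378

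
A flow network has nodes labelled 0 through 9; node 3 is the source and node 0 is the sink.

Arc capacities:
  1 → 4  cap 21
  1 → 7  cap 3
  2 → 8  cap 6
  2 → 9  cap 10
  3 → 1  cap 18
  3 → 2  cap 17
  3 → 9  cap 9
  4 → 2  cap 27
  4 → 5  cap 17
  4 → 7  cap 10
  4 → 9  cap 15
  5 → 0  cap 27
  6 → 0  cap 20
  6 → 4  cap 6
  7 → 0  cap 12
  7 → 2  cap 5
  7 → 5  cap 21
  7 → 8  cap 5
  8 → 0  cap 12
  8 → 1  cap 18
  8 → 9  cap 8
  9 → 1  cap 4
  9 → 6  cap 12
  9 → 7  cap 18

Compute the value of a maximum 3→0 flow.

Maximum flow value: 43

augment #1: 3→1→7→0 bottleneck 3, total now 3
augment #2: 3→2→8→0 bottleneck 6, total now 9
augment #3: 3→9→6→0 bottleneck 9, total now 18
augment #4: 3→1→4→5→0 bottleneck 15, total now 33
augment #5: 3→2→9→6→0 bottleneck 3, total now 36
augment #6: 3→2→9→7→0 bottleneck 7, total now 43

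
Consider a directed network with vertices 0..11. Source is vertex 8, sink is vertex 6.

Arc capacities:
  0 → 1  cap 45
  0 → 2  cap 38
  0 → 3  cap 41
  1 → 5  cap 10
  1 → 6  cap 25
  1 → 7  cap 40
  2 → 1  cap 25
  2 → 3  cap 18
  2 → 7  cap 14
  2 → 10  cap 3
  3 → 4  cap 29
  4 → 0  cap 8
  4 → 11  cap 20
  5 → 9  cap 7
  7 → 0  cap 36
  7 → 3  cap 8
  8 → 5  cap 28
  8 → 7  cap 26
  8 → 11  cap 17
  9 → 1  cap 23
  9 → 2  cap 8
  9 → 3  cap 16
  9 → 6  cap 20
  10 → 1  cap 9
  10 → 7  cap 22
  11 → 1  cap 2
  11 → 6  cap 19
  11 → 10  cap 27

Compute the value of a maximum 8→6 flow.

augment #1: 8→11→6 bottleneck 17, total now 17
augment #2: 8→5→9→6 bottleneck 7, total now 24
augment #3: 8→7→0→1→6 bottleneck 25, total now 49
augment #4: 8→7→3→4→11→6 bottleneck 1, total now 50

Maximum flow value: 50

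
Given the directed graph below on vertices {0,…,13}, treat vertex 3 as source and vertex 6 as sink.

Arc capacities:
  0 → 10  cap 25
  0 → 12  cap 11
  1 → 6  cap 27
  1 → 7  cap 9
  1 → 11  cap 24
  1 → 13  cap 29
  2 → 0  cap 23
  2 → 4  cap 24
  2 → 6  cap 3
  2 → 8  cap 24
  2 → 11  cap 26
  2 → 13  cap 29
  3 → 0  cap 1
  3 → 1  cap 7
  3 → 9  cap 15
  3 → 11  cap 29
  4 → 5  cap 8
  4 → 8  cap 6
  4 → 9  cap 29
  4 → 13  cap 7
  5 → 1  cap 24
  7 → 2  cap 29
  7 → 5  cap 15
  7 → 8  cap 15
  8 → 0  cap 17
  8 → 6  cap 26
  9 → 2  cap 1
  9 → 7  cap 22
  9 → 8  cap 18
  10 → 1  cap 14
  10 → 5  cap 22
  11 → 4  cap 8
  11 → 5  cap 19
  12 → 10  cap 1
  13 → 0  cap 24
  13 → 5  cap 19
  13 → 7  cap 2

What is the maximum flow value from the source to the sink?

Maximum flow value: 50

augment #1: 3→1→6 bottleneck 7, total now 7
augment #2: 3→9→2→6 bottleneck 1, total now 8
augment #3: 3→9→8→6 bottleneck 14, total now 22
augment #4: 3→0→10→1→6 bottleneck 1, total now 23
augment #5: 3→11→4→8→6 bottleneck 6, total now 29
augment #6: 3→11→5→1→6 bottleneck 19, total now 48
augment #7: 3→11→4→9→8→6 bottleneck 2, total now 50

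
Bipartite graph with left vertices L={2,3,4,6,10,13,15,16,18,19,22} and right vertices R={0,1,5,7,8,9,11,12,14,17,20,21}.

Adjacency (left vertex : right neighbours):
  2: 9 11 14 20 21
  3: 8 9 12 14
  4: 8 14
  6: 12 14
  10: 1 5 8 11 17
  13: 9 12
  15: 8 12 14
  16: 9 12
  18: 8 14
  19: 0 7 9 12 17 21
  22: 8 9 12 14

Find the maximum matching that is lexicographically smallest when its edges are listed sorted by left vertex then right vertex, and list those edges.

Lex-smallest maximum matching: {(2,11), (3,8), (4,14), (6,12), (10,1), (13,9), (19,0)}

|M| = 7 (so the lex-smallest maximum matching has 7 edges)
process left vertices in ascending order; for each, take the smallest-labelled available neighbour that still permits 7 edges overall, or leave it unmatched if none does
lex-smallest matching: {2-11, 3-8, 4-14, 6-12, 10-1, 13-9, 19-0}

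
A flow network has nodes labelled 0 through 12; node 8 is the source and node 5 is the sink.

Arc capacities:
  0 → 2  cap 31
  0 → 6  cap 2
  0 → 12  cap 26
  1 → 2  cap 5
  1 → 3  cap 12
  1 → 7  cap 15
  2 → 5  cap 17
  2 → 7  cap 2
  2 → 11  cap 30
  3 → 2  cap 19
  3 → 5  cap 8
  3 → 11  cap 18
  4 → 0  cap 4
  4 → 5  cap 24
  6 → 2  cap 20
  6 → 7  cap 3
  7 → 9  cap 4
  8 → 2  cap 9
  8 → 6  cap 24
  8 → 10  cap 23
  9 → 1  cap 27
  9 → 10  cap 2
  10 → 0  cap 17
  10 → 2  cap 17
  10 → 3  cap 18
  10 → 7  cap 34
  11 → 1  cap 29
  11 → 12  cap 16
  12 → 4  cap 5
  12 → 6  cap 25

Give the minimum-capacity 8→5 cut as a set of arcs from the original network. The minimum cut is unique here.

Min-cut arcs: {(2,5), (3,5), (12,4)} (total capacity 30)

augment #1: 8→2→5 push 9
augment #2: 8→6→2→5 push 8
augment #3: 8→10→3→5 push 8
augment #4: 8→10→0→12→4→5 push 5
max flow = 30; residual-reachable set from 8 gives S-side
cut edges (S→T): {(2,5), (3,5), (12,4)} total cap 30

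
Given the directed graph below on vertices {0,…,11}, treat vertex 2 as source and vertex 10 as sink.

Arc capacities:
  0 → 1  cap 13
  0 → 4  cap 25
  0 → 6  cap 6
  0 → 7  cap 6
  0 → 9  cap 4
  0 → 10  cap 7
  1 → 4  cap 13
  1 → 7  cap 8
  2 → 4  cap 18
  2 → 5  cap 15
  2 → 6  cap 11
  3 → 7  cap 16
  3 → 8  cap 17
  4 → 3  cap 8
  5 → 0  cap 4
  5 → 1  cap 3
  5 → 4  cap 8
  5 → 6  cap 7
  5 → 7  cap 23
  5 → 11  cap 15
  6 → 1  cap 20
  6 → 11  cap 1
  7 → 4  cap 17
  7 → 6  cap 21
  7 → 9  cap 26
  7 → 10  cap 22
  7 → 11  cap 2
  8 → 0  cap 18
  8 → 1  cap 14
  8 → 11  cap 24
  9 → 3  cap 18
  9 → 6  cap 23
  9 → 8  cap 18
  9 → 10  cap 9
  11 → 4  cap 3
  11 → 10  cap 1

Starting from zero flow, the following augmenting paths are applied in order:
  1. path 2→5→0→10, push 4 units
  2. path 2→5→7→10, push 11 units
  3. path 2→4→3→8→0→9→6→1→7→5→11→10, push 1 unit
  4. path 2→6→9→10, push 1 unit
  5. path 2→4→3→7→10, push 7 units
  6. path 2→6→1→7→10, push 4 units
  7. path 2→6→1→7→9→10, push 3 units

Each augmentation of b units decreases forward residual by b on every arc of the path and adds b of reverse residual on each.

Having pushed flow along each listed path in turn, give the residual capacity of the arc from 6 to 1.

after path 1 (2→5→0→10, push 4): res(6,1)=20
after path 2 (2→5→7→10, push 11): res(6,1)=20
after path 3 (2→4→3→8→0→9→6→1→7→5→11→10, push 1): res(6,1)=19
after path 4 (2→6→9→10, push 1): res(6,1)=19
after path 5 (2→4→3→7→10, push 7): res(6,1)=19
after path 6 (2→6→1→7→10, push 4): res(6,1)=15
after path 7 (2→6→1→7→9→10, push 3): res(6,1)=12

Residual capacity of (6,1): 12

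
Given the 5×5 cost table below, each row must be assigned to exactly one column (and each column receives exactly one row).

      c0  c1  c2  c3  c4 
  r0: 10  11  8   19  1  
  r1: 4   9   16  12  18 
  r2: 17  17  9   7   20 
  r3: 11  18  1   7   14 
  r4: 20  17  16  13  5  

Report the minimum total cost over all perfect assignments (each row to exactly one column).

Minimum assignment cost: 28

optimal assignment: row0→col1 (cost 11), row1→col0 (cost 4), row2→col3 (cost 7), row3→col2 (cost 1), row4→col4 (cost 5)
total = 11 + 4 + 7 + 1 + 5 = 28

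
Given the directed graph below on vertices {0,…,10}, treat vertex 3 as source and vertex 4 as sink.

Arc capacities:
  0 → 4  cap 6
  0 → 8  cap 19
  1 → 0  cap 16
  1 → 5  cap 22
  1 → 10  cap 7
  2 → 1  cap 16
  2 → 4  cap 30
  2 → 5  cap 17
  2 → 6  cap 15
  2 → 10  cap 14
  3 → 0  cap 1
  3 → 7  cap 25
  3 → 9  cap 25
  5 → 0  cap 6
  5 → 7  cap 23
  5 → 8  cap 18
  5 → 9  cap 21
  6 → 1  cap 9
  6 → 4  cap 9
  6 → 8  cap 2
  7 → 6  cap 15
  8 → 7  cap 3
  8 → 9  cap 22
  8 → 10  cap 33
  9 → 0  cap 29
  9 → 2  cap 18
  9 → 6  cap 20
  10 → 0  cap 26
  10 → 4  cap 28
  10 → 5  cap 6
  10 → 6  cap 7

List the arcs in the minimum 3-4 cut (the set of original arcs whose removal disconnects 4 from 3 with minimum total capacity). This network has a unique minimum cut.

augment #1: 3→0→4 push 1
augment #2: 3→7→6→4 push 9
augment #3: 3→9→0→4 push 5
augment #4: 3→9→2→4 push 18
augment #5: 3→7→6→1→10→4 push 6
augment #6: 3→9→0→8→10→4 push 2
max flow = 41; residual-reachable set from 3 gives S-side
cut edges (S→T): {(3,0), (3,9), (7,6)} total cap 41

Min-cut arcs: {(3,0), (3,9), (7,6)} (total capacity 41)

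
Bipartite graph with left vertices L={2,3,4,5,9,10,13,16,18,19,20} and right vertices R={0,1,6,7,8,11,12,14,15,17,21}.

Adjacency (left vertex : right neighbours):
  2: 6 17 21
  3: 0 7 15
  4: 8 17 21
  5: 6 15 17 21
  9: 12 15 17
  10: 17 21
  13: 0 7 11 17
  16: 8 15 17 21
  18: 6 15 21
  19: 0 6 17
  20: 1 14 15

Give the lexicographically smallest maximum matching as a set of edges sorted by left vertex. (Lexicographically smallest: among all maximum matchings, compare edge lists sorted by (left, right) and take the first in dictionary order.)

|M| = 10 (so the lex-smallest maximum matching has 10 edges)
process left vertices in ascending order; for each, take the smallest-labelled available neighbour that still permits 10 edges overall, or leave it unmatched if none does
lex-smallest matching: {2-6, 3-7, 4-8, 5-15, 9-12, 10-17, 13-11, 16-21, 19-0, 20-1}

Lex-smallest maximum matching: {(2,6), (3,7), (4,8), (5,15), (9,12), (10,17), (13,11), (16,21), (19,0), (20,1)}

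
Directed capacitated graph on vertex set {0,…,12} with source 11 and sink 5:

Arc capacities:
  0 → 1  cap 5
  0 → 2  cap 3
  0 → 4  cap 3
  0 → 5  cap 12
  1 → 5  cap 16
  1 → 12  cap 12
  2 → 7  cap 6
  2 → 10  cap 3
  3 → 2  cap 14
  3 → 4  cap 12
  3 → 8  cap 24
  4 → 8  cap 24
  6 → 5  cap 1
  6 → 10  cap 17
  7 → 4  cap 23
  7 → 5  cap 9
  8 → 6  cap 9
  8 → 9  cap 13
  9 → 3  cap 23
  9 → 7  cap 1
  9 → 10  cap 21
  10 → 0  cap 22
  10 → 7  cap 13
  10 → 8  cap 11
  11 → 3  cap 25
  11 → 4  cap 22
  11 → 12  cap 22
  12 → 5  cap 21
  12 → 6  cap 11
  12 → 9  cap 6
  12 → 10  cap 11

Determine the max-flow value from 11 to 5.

augment #1: 11→12→5 bottleneck 21, total now 21
augment #2: 11→12→6→5 bottleneck 1, total now 22
augment #3: 11→3→2→7→5 bottleneck 6, total now 28
augment #4: 11→3→2→10→0→5 bottleneck 3, total now 31
augment #5: 11→3→8→9→7→5 bottleneck 1, total now 32
augment #6: 11→3→8→6→10→0→5 bottleneck 9, total now 41
augment #7: 11→3→8→9→10→7→5 bottleneck 2, total now 43
augment #8: 11→3→8→9→10→0→1→5 bottleneck 4, total now 47
augment #9: 11→4→8→9→10→0→1→5 bottleneck 1, total now 48

Maximum flow value: 48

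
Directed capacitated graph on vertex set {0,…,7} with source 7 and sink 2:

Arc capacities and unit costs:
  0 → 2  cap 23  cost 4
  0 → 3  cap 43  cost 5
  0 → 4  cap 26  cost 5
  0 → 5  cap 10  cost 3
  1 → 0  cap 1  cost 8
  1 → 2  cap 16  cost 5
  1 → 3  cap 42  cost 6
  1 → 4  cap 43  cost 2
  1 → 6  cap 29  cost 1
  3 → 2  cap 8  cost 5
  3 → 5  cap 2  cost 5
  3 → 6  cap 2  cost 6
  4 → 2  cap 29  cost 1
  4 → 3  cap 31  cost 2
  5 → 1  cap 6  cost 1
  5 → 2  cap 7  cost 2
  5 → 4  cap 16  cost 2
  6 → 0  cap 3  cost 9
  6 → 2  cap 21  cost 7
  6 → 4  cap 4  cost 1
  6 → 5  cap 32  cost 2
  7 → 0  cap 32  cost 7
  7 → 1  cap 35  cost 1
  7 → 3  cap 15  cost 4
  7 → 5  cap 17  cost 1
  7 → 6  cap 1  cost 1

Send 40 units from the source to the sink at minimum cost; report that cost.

Minimum cost for 40 units: 160

shortest-cost path #1: 7→5→2 push 7 @ unit cost 3 (adds 21)
shortest-cost path #2: 7→6→4→2 push 1 @ unit cost 3 (adds 3)
shortest-cost path #3: 7→1→4→2 push 28 @ unit cost 4 (adds 112)
shortest-cost path #4: 7→1→2 push 4 @ unit cost 6 (adds 24)
total cost = 160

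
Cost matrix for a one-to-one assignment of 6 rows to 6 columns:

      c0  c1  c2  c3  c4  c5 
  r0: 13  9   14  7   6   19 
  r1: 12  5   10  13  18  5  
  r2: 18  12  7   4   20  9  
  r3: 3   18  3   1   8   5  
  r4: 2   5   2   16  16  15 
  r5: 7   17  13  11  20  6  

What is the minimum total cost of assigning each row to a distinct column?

Minimum assignment cost: 26

one of 2 optimal assignments: row0→col4 (cost 6), row1→col1 (cost 5), row2→col3 (cost 4), row3→col0 (cost 3), row4→col2 (cost 2), row5→col5 (cost 6)
total = 6 + 5 + 4 + 3 + 2 + 6 = 26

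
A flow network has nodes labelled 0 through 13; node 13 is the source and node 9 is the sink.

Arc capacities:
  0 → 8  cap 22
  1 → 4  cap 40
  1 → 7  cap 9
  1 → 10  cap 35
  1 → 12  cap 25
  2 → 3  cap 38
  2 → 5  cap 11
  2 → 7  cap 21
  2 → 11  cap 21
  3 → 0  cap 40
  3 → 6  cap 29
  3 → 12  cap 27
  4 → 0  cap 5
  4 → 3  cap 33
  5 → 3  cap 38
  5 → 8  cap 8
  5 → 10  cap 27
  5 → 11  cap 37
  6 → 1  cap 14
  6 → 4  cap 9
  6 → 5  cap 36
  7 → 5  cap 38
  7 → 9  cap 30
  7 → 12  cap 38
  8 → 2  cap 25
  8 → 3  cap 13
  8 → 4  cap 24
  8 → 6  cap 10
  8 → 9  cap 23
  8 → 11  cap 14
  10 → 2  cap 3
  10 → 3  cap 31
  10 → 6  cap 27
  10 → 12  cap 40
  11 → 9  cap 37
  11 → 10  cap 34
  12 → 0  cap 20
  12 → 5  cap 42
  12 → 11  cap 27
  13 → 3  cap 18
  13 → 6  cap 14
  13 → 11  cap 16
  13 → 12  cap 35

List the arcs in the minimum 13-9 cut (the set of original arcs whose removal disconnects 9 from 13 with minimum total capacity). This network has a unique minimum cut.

augment #1: 13→11→9 push 16
augment #2: 13→12→11→9 push 21
augment #3: 13→3→0→8→9 push 18
augment #4: 13→6→1→7→9 push 9
augment #5: 13→6→5→8→9 push 5
augment #6: 13→12→0→8→2→7→9 push 4
augment #7: 13→12→5→8→2→7→9 push 3
augment #8: 13→12→5→10→2→7→9 push 3
max flow = 79; residual-reachable set from 13 gives S-side
cut edges (S→T): {(0,8), (1,7), (5,8), (10,2), (11,9)} total cap 79

Min-cut arcs: {(0,8), (1,7), (5,8), (10,2), (11,9)} (total capacity 79)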